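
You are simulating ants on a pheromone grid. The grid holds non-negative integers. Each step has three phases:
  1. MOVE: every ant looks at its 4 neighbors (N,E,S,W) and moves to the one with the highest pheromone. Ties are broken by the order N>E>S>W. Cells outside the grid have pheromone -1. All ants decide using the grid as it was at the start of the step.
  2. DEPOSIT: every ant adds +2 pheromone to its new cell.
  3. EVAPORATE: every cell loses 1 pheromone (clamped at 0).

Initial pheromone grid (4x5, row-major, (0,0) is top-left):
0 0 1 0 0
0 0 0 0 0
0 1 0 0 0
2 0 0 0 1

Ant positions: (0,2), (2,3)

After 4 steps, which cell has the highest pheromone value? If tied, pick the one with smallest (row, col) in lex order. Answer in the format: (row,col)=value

Step 1: ant0:(0,2)->E->(0,3) | ant1:(2,3)->N->(1,3)
  grid max=1 at (0,3)
Step 2: ant0:(0,3)->S->(1,3) | ant1:(1,3)->N->(0,3)
  grid max=2 at (0,3)
Step 3: ant0:(1,3)->N->(0,3) | ant1:(0,3)->S->(1,3)
  grid max=3 at (0,3)
Step 4: ant0:(0,3)->S->(1,3) | ant1:(1,3)->N->(0,3)
  grid max=4 at (0,3)
Final grid:
  0 0 0 4 0
  0 0 0 4 0
  0 0 0 0 0
  0 0 0 0 0
Max pheromone 4 at (0,3)

Answer: (0,3)=4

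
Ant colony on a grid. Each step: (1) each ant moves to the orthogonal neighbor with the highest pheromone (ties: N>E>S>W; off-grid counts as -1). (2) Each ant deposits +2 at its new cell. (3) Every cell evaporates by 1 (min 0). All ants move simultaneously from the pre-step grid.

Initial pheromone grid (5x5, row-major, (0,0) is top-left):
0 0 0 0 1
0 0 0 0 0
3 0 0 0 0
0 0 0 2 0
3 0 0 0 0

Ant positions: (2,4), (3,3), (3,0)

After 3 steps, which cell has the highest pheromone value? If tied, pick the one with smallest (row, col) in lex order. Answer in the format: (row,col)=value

Answer: (2,0)=4

Derivation:
Step 1: ant0:(2,4)->N->(1,4) | ant1:(3,3)->N->(2,3) | ant2:(3,0)->N->(2,0)
  grid max=4 at (2,0)
Step 2: ant0:(1,4)->N->(0,4) | ant1:(2,3)->S->(3,3) | ant2:(2,0)->N->(1,0)
  grid max=3 at (2,0)
Step 3: ant0:(0,4)->S->(1,4) | ant1:(3,3)->N->(2,3) | ant2:(1,0)->S->(2,0)
  grid max=4 at (2,0)
Final grid:
  0 0 0 0 0
  0 0 0 0 1
  4 0 0 1 0
  0 0 0 1 0
  0 0 0 0 0
Max pheromone 4 at (2,0)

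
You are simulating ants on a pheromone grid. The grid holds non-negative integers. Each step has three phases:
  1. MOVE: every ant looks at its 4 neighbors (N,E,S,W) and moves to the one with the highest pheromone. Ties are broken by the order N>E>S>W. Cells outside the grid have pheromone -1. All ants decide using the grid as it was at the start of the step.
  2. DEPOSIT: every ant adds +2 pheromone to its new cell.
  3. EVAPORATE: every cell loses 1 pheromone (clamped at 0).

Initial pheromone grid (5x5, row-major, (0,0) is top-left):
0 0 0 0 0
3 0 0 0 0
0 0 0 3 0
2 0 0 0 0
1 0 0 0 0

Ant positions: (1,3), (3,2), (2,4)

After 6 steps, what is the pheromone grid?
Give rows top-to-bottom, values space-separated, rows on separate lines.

After step 1: ants at (2,3),(2,2),(2,3)
  0 0 0 0 0
  2 0 0 0 0
  0 0 1 6 0
  1 0 0 0 0
  0 0 0 0 0
After step 2: ants at (2,2),(2,3),(2,2)
  0 0 0 0 0
  1 0 0 0 0
  0 0 4 7 0
  0 0 0 0 0
  0 0 0 0 0
After step 3: ants at (2,3),(2,2),(2,3)
  0 0 0 0 0
  0 0 0 0 0
  0 0 5 10 0
  0 0 0 0 0
  0 0 0 0 0
After step 4: ants at (2,2),(2,3),(2,2)
  0 0 0 0 0
  0 0 0 0 0
  0 0 8 11 0
  0 0 0 0 0
  0 0 0 0 0
After step 5: ants at (2,3),(2,2),(2,3)
  0 0 0 0 0
  0 0 0 0 0
  0 0 9 14 0
  0 0 0 0 0
  0 0 0 0 0
After step 6: ants at (2,2),(2,3),(2,2)
  0 0 0 0 0
  0 0 0 0 0
  0 0 12 15 0
  0 0 0 0 0
  0 0 0 0 0

0 0 0 0 0
0 0 0 0 0
0 0 12 15 0
0 0 0 0 0
0 0 0 0 0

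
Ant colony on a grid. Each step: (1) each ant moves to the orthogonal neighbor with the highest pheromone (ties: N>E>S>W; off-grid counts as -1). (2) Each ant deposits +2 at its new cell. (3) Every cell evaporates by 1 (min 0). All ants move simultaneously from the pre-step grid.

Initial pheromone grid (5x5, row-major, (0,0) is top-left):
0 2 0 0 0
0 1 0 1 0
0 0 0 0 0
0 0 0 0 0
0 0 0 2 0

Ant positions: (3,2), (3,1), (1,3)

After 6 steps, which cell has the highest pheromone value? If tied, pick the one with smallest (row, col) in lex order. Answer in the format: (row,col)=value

Step 1: ant0:(3,2)->N->(2,2) | ant1:(3,1)->N->(2,1) | ant2:(1,3)->N->(0,3)
  grid max=1 at (0,1)
Step 2: ant0:(2,2)->W->(2,1) | ant1:(2,1)->E->(2,2) | ant2:(0,3)->E->(0,4)
  grid max=2 at (2,1)
Step 3: ant0:(2,1)->E->(2,2) | ant1:(2,2)->W->(2,1) | ant2:(0,4)->S->(1,4)
  grid max=3 at (2,1)
Step 4: ant0:(2,2)->W->(2,1) | ant1:(2,1)->E->(2,2) | ant2:(1,4)->N->(0,4)
  grid max=4 at (2,1)
Step 5: ant0:(2,1)->E->(2,2) | ant1:(2,2)->W->(2,1) | ant2:(0,4)->S->(1,4)
  grid max=5 at (2,1)
Step 6: ant0:(2,2)->W->(2,1) | ant1:(2,1)->E->(2,2) | ant2:(1,4)->N->(0,4)
  grid max=6 at (2,1)
Final grid:
  0 0 0 0 1
  0 0 0 0 0
  0 6 6 0 0
  0 0 0 0 0
  0 0 0 0 0
Max pheromone 6 at (2,1)

Answer: (2,1)=6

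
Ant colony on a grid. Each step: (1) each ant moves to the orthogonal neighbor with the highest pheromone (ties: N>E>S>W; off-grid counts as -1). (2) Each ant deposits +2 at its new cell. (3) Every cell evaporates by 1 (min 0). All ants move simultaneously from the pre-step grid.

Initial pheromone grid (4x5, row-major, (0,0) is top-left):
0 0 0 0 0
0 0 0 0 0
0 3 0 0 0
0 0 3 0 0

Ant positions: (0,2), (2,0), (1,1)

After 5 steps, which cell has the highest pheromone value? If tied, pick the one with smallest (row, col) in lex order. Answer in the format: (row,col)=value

Answer: (2,1)=10

Derivation:
Step 1: ant0:(0,2)->E->(0,3) | ant1:(2,0)->E->(2,1) | ant2:(1,1)->S->(2,1)
  grid max=6 at (2,1)
Step 2: ant0:(0,3)->E->(0,4) | ant1:(2,1)->N->(1,1) | ant2:(2,1)->N->(1,1)
  grid max=5 at (2,1)
Step 3: ant0:(0,4)->S->(1,4) | ant1:(1,1)->S->(2,1) | ant2:(1,1)->S->(2,1)
  grid max=8 at (2,1)
Step 4: ant0:(1,4)->N->(0,4) | ant1:(2,1)->N->(1,1) | ant2:(2,1)->N->(1,1)
  grid max=7 at (2,1)
Step 5: ant0:(0,4)->S->(1,4) | ant1:(1,1)->S->(2,1) | ant2:(1,1)->S->(2,1)
  grid max=10 at (2,1)
Final grid:
  0 0 0 0 0
  0 4 0 0 1
  0 10 0 0 0
  0 0 0 0 0
Max pheromone 10 at (2,1)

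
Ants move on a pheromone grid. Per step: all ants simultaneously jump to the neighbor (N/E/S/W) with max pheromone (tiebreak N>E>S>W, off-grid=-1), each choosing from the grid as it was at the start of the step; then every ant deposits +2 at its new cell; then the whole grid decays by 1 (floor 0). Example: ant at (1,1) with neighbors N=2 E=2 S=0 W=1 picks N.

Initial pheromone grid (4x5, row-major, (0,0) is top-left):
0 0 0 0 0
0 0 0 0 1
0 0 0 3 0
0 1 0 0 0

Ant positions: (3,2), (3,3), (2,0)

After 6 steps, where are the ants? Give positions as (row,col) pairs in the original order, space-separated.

Step 1: ant0:(3,2)->W->(3,1) | ant1:(3,3)->N->(2,3) | ant2:(2,0)->N->(1,0)
  grid max=4 at (2,3)
Step 2: ant0:(3,1)->N->(2,1) | ant1:(2,3)->N->(1,3) | ant2:(1,0)->N->(0,0)
  grid max=3 at (2,3)
Step 3: ant0:(2,1)->S->(3,1) | ant1:(1,3)->S->(2,3) | ant2:(0,0)->E->(0,1)
  grid max=4 at (2,3)
Step 4: ant0:(3,1)->N->(2,1) | ant1:(2,3)->N->(1,3) | ant2:(0,1)->E->(0,2)
  grid max=3 at (2,3)
Step 5: ant0:(2,1)->S->(3,1) | ant1:(1,3)->S->(2,3) | ant2:(0,2)->E->(0,3)
  grid max=4 at (2,3)
Step 6: ant0:(3,1)->N->(2,1) | ant1:(2,3)->N->(1,3) | ant2:(0,3)->E->(0,4)
  grid max=3 at (2,3)

(2,1) (1,3) (0,4)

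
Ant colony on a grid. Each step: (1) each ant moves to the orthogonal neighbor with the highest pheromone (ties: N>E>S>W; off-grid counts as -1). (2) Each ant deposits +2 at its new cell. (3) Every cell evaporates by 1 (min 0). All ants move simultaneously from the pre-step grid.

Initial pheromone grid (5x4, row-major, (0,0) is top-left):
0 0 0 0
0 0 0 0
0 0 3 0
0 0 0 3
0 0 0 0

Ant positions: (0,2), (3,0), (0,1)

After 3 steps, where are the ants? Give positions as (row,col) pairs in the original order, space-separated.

Step 1: ant0:(0,2)->E->(0,3) | ant1:(3,0)->N->(2,0) | ant2:(0,1)->E->(0,2)
  grid max=2 at (2,2)
Step 2: ant0:(0,3)->W->(0,2) | ant1:(2,0)->N->(1,0) | ant2:(0,2)->E->(0,3)
  grid max=2 at (0,2)
Step 3: ant0:(0,2)->E->(0,3) | ant1:(1,0)->N->(0,0) | ant2:(0,3)->W->(0,2)
  grid max=3 at (0,2)

(0,3) (0,0) (0,2)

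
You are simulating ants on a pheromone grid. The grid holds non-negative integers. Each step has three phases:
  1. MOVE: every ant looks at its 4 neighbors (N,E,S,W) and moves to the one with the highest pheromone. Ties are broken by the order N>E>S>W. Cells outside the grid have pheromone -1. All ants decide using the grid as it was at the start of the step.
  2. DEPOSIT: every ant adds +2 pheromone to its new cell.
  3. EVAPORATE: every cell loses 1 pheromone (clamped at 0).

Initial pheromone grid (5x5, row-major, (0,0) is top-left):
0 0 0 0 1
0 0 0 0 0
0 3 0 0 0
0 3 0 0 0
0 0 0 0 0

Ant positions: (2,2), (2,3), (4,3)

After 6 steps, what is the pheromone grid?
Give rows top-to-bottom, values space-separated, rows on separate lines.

After step 1: ants at (2,1),(1,3),(3,3)
  0 0 0 0 0
  0 0 0 1 0
  0 4 0 0 0
  0 2 0 1 0
  0 0 0 0 0
After step 2: ants at (3,1),(0,3),(2,3)
  0 0 0 1 0
  0 0 0 0 0
  0 3 0 1 0
  0 3 0 0 0
  0 0 0 0 0
After step 3: ants at (2,1),(0,4),(1,3)
  0 0 0 0 1
  0 0 0 1 0
  0 4 0 0 0
  0 2 0 0 0
  0 0 0 0 0
After step 4: ants at (3,1),(1,4),(0,3)
  0 0 0 1 0
  0 0 0 0 1
  0 3 0 0 0
  0 3 0 0 0
  0 0 0 0 0
After step 5: ants at (2,1),(0,4),(0,4)
  0 0 0 0 3
  0 0 0 0 0
  0 4 0 0 0
  0 2 0 0 0
  0 0 0 0 0
After step 6: ants at (3,1),(1,4),(1,4)
  0 0 0 0 2
  0 0 0 0 3
  0 3 0 0 0
  0 3 0 0 0
  0 0 0 0 0

0 0 0 0 2
0 0 0 0 3
0 3 0 0 0
0 3 0 0 0
0 0 0 0 0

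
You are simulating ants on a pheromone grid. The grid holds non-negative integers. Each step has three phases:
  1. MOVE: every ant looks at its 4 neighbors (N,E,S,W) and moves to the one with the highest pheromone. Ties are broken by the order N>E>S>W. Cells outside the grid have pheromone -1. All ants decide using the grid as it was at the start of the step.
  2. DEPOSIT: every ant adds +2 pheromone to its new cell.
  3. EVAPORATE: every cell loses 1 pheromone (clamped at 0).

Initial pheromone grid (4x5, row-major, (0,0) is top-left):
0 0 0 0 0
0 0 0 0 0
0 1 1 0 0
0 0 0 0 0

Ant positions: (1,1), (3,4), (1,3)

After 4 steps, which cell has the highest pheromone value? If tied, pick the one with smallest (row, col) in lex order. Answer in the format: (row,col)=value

Answer: (0,4)=3

Derivation:
Step 1: ant0:(1,1)->S->(2,1) | ant1:(3,4)->N->(2,4) | ant2:(1,3)->N->(0,3)
  grid max=2 at (2,1)
Step 2: ant0:(2,1)->N->(1,1) | ant1:(2,4)->N->(1,4) | ant2:(0,3)->E->(0,4)
  grid max=1 at (0,4)
Step 3: ant0:(1,1)->S->(2,1) | ant1:(1,4)->N->(0,4) | ant2:(0,4)->S->(1,4)
  grid max=2 at (0,4)
Step 4: ant0:(2,1)->N->(1,1) | ant1:(0,4)->S->(1,4) | ant2:(1,4)->N->(0,4)
  grid max=3 at (0,4)
Final grid:
  0 0 0 0 3
  0 1 0 0 3
  0 1 0 0 0
  0 0 0 0 0
Max pheromone 3 at (0,4)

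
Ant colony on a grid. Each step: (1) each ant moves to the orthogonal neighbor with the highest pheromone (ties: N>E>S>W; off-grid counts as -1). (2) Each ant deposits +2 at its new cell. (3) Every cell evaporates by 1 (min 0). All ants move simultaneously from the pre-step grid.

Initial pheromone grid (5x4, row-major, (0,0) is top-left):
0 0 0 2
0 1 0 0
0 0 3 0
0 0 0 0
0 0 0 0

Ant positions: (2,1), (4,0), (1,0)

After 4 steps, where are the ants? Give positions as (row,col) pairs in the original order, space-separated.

Step 1: ant0:(2,1)->E->(2,2) | ant1:(4,0)->N->(3,0) | ant2:(1,0)->E->(1,1)
  grid max=4 at (2,2)
Step 2: ant0:(2,2)->N->(1,2) | ant1:(3,0)->N->(2,0) | ant2:(1,1)->N->(0,1)
  grid max=3 at (2,2)
Step 3: ant0:(1,2)->S->(2,2) | ant1:(2,0)->N->(1,0) | ant2:(0,1)->S->(1,1)
  grid max=4 at (2,2)
Step 4: ant0:(2,2)->N->(1,2) | ant1:(1,0)->E->(1,1) | ant2:(1,1)->W->(1,0)
  grid max=3 at (1,1)

(1,2) (1,1) (1,0)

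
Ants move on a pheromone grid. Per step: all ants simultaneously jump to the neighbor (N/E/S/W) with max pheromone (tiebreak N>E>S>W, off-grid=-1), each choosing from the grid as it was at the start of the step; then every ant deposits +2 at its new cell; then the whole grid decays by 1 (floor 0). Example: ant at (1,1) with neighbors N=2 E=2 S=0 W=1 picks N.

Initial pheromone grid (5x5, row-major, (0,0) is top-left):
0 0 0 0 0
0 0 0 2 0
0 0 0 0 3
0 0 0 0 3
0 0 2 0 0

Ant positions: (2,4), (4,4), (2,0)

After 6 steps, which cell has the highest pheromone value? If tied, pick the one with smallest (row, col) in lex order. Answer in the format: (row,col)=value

Step 1: ant0:(2,4)->S->(3,4) | ant1:(4,4)->N->(3,4) | ant2:(2,0)->N->(1,0)
  grid max=6 at (3,4)
Step 2: ant0:(3,4)->N->(2,4) | ant1:(3,4)->N->(2,4) | ant2:(1,0)->N->(0,0)
  grid max=5 at (2,4)
Step 3: ant0:(2,4)->S->(3,4) | ant1:(2,4)->S->(3,4) | ant2:(0,0)->E->(0,1)
  grid max=8 at (3,4)
Step 4: ant0:(3,4)->N->(2,4) | ant1:(3,4)->N->(2,4) | ant2:(0,1)->E->(0,2)
  grid max=7 at (2,4)
Step 5: ant0:(2,4)->S->(3,4) | ant1:(2,4)->S->(3,4) | ant2:(0,2)->E->(0,3)
  grid max=10 at (3,4)
Step 6: ant0:(3,4)->N->(2,4) | ant1:(3,4)->N->(2,4) | ant2:(0,3)->E->(0,4)
  grid max=9 at (2,4)
Final grid:
  0 0 0 0 1
  0 0 0 0 0
  0 0 0 0 9
  0 0 0 0 9
  0 0 0 0 0
Max pheromone 9 at (2,4)

Answer: (2,4)=9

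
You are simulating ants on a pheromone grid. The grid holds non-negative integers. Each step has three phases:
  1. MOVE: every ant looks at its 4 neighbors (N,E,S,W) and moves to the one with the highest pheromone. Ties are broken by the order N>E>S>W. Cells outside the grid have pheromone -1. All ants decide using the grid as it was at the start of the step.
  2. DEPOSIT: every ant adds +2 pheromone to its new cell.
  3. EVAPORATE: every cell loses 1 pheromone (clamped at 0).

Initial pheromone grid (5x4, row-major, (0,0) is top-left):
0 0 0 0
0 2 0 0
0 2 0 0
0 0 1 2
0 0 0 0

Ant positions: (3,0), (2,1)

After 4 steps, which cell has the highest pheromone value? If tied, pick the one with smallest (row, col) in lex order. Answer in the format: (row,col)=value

Step 1: ant0:(3,0)->N->(2,0) | ant1:(2,1)->N->(1,1)
  grid max=3 at (1,1)
Step 2: ant0:(2,0)->E->(2,1) | ant1:(1,1)->S->(2,1)
  grid max=4 at (2,1)
Step 3: ant0:(2,1)->N->(1,1) | ant1:(2,1)->N->(1,1)
  grid max=5 at (1,1)
Step 4: ant0:(1,1)->S->(2,1) | ant1:(1,1)->S->(2,1)
  grid max=6 at (2,1)
Final grid:
  0 0 0 0
  0 4 0 0
  0 6 0 0
  0 0 0 0
  0 0 0 0
Max pheromone 6 at (2,1)

Answer: (2,1)=6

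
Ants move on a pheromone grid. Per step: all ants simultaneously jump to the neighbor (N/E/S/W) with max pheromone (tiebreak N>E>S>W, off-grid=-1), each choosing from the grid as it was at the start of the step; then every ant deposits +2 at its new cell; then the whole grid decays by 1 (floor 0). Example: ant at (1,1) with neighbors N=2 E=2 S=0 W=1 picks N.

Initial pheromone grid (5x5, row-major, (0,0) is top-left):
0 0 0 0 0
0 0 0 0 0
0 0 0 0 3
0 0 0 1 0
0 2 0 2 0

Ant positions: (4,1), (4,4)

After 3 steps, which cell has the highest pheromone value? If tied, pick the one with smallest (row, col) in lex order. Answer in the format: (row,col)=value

Step 1: ant0:(4,1)->N->(3,1) | ant1:(4,4)->W->(4,3)
  grid max=3 at (4,3)
Step 2: ant0:(3,1)->S->(4,1) | ant1:(4,3)->N->(3,3)
  grid max=2 at (4,1)
Step 3: ant0:(4,1)->N->(3,1) | ant1:(3,3)->S->(4,3)
  grid max=3 at (4,3)
Final grid:
  0 0 0 0 0
  0 0 0 0 0
  0 0 0 0 0
  0 1 0 0 0
  0 1 0 3 0
Max pheromone 3 at (4,3)

Answer: (4,3)=3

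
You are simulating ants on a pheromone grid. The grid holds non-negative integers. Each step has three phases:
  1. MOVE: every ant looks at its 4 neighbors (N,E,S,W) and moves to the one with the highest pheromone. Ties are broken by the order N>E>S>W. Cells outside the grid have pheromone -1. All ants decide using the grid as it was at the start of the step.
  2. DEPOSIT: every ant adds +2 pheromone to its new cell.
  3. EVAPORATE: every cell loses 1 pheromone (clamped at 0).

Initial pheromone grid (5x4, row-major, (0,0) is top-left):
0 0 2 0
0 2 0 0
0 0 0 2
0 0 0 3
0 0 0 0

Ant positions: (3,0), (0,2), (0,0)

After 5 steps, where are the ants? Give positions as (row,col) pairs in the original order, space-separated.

Step 1: ant0:(3,0)->N->(2,0) | ant1:(0,2)->E->(0,3) | ant2:(0,0)->E->(0,1)
  grid max=2 at (3,3)
Step 2: ant0:(2,0)->N->(1,0) | ant1:(0,3)->W->(0,2) | ant2:(0,1)->E->(0,2)
  grid max=4 at (0,2)
Step 3: ant0:(1,0)->N->(0,0) | ant1:(0,2)->E->(0,3) | ant2:(0,2)->E->(0,3)
  grid max=3 at (0,2)
Step 4: ant0:(0,0)->E->(0,1) | ant1:(0,3)->W->(0,2) | ant2:(0,3)->W->(0,2)
  grid max=6 at (0,2)
Step 5: ant0:(0,1)->E->(0,2) | ant1:(0,2)->E->(0,3) | ant2:(0,2)->E->(0,3)
  grid max=7 at (0,2)

(0,2) (0,3) (0,3)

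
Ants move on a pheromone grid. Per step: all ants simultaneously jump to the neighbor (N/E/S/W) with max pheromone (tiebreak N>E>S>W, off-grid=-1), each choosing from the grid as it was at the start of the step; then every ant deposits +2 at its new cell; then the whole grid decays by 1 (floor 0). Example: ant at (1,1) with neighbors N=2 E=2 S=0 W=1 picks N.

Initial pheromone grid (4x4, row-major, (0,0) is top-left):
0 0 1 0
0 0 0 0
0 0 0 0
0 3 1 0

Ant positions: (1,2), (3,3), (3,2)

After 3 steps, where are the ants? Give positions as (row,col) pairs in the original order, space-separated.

Step 1: ant0:(1,2)->N->(0,2) | ant1:(3,3)->W->(3,2) | ant2:(3,2)->W->(3,1)
  grid max=4 at (3,1)
Step 2: ant0:(0,2)->E->(0,3) | ant1:(3,2)->W->(3,1) | ant2:(3,1)->E->(3,2)
  grid max=5 at (3,1)
Step 3: ant0:(0,3)->W->(0,2) | ant1:(3,1)->E->(3,2) | ant2:(3,2)->W->(3,1)
  grid max=6 at (3,1)

(0,2) (3,2) (3,1)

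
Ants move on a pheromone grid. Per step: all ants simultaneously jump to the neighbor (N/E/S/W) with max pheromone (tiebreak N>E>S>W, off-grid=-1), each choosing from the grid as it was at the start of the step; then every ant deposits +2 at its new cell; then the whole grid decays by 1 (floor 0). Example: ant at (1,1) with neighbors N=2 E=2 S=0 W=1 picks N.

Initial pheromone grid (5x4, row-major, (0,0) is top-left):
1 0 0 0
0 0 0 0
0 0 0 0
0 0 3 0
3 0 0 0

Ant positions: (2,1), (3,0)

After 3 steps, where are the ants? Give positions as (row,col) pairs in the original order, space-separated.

Step 1: ant0:(2,1)->N->(1,1) | ant1:(3,0)->S->(4,0)
  grid max=4 at (4,0)
Step 2: ant0:(1,1)->N->(0,1) | ant1:(4,0)->N->(3,0)
  grid max=3 at (4,0)
Step 3: ant0:(0,1)->E->(0,2) | ant1:(3,0)->S->(4,0)
  grid max=4 at (4,0)

(0,2) (4,0)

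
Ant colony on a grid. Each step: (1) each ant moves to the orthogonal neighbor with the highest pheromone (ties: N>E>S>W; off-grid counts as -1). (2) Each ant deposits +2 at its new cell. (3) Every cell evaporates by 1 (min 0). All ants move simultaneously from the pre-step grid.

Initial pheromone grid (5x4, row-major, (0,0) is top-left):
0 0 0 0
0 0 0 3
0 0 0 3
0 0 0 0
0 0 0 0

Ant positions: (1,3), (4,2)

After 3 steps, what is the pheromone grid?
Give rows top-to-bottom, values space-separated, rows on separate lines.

After step 1: ants at (2,3),(3,2)
  0 0 0 0
  0 0 0 2
  0 0 0 4
  0 0 1 0
  0 0 0 0
After step 2: ants at (1,3),(2,2)
  0 0 0 0
  0 0 0 3
  0 0 1 3
  0 0 0 0
  0 0 0 0
After step 3: ants at (2,3),(2,3)
  0 0 0 0
  0 0 0 2
  0 0 0 6
  0 0 0 0
  0 0 0 0

0 0 0 0
0 0 0 2
0 0 0 6
0 0 0 0
0 0 0 0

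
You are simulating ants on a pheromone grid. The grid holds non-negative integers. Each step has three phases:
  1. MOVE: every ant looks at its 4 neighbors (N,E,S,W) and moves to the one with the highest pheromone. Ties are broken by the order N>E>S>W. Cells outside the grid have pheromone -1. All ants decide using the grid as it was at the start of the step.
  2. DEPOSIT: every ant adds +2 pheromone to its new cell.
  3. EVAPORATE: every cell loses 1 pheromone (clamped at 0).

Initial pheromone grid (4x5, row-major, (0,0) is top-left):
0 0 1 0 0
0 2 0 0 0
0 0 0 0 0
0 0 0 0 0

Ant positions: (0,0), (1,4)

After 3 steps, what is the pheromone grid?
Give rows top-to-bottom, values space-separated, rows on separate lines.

After step 1: ants at (0,1),(0,4)
  0 1 0 0 1
  0 1 0 0 0
  0 0 0 0 0
  0 0 0 0 0
After step 2: ants at (1,1),(1,4)
  0 0 0 0 0
  0 2 0 0 1
  0 0 0 0 0
  0 0 0 0 0
After step 3: ants at (0,1),(0,4)
  0 1 0 0 1
  0 1 0 0 0
  0 0 0 0 0
  0 0 0 0 0

0 1 0 0 1
0 1 0 0 0
0 0 0 0 0
0 0 0 0 0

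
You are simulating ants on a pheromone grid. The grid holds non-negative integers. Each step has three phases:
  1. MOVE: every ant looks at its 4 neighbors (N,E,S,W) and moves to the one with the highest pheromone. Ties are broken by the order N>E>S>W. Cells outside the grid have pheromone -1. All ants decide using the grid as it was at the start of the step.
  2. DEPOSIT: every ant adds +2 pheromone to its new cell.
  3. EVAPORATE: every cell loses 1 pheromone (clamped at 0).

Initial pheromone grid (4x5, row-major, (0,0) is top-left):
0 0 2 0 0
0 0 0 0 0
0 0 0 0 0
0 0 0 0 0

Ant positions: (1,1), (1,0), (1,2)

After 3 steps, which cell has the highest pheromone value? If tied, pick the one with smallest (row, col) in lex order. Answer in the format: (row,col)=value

Step 1: ant0:(1,1)->N->(0,1) | ant1:(1,0)->N->(0,0) | ant2:(1,2)->N->(0,2)
  grid max=3 at (0,2)
Step 2: ant0:(0,1)->E->(0,2) | ant1:(0,0)->E->(0,1) | ant2:(0,2)->W->(0,1)
  grid max=4 at (0,1)
Step 3: ant0:(0,2)->W->(0,1) | ant1:(0,1)->E->(0,2) | ant2:(0,1)->E->(0,2)
  grid max=7 at (0,2)
Final grid:
  0 5 7 0 0
  0 0 0 0 0
  0 0 0 0 0
  0 0 0 0 0
Max pheromone 7 at (0,2)

Answer: (0,2)=7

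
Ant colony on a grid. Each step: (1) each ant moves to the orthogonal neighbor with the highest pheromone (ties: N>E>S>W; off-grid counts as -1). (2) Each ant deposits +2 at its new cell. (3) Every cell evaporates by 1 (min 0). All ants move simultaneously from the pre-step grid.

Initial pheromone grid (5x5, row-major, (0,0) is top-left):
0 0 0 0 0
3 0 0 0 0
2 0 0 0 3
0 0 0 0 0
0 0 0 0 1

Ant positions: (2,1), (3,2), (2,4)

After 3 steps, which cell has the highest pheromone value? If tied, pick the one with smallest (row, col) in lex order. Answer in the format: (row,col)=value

Step 1: ant0:(2,1)->W->(2,0) | ant1:(3,2)->N->(2,2) | ant2:(2,4)->N->(1,4)
  grid max=3 at (2,0)
Step 2: ant0:(2,0)->N->(1,0) | ant1:(2,2)->N->(1,2) | ant2:(1,4)->S->(2,4)
  grid max=3 at (1,0)
Step 3: ant0:(1,0)->S->(2,0) | ant1:(1,2)->N->(0,2) | ant2:(2,4)->N->(1,4)
  grid max=3 at (2,0)
Final grid:
  0 0 1 0 0
  2 0 0 0 1
  3 0 0 0 2
  0 0 0 0 0
  0 0 0 0 0
Max pheromone 3 at (2,0)

Answer: (2,0)=3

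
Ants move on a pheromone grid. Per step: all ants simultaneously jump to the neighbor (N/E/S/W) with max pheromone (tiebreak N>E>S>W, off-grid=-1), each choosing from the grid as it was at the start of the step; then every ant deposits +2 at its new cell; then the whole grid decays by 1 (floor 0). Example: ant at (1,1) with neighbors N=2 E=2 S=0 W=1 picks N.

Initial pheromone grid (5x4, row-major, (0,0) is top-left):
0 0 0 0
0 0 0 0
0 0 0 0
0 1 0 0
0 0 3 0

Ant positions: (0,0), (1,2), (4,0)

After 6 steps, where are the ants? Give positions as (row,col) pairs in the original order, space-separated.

Step 1: ant0:(0,0)->E->(0,1) | ant1:(1,2)->N->(0,2) | ant2:(4,0)->N->(3,0)
  grid max=2 at (4,2)
Step 2: ant0:(0,1)->E->(0,2) | ant1:(0,2)->W->(0,1) | ant2:(3,0)->N->(2,0)
  grid max=2 at (0,1)
Step 3: ant0:(0,2)->W->(0,1) | ant1:(0,1)->E->(0,2) | ant2:(2,0)->N->(1,0)
  grid max=3 at (0,1)
Step 4: ant0:(0,1)->E->(0,2) | ant1:(0,2)->W->(0,1) | ant2:(1,0)->N->(0,0)
  grid max=4 at (0,1)
Step 5: ant0:(0,2)->W->(0,1) | ant1:(0,1)->E->(0,2) | ant2:(0,0)->E->(0,1)
  grid max=7 at (0,1)
Step 6: ant0:(0,1)->E->(0,2) | ant1:(0,2)->W->(0,1) | ant2:(0,1)->E->(0,2)
  grid max=8 at (0,1)

(0,2) (0,1) (0,2)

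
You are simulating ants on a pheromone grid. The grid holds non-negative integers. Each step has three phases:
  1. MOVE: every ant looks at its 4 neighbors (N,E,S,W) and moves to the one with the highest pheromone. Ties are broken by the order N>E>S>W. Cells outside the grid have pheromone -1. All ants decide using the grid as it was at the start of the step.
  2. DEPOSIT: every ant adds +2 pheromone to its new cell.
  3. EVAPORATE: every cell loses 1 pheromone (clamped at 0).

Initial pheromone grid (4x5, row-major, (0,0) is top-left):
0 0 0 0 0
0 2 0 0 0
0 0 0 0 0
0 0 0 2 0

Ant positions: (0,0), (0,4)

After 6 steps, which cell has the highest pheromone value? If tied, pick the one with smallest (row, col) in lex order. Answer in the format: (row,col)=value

Answer: (1,1)=2

Derivation:
Step 1: ant0:(0,0)->E->(0,1) | ant1:(0,4)->S->(1,4)
  grid max=1 at (0,1)
Step 2: ant0:(0,1)->S->(1,1) | ant1:(1,4)->N->(0,4)
  grid max=2 at (1,1)
Step 3: ant0:(1,1)->N->(0,1) | ant1:(0,4)->S->(1,4)
  grid max=1 at (0,1)
Step 4: ant0:(0,1)->S->(1,1) | ant1:(1,4)->N->(0,4)
  grid max=2 at (1,1)
Step 5: ant0:(1,1)->N->(0,1) | ant1:(0,4)->S->(1,4)
  grid max=1 at (0,1)
Step 6: ant0:(0,1)->S->(1,1) | ant1:(1,4)->N->(0,4)
  grid max=2 at (1,1)
Final grid:
  0 0 0 0 1
  0 2 0 0 0
  0 0 0 0 0
  0 0 0 0 0
Max pheromone 2 at (1,1)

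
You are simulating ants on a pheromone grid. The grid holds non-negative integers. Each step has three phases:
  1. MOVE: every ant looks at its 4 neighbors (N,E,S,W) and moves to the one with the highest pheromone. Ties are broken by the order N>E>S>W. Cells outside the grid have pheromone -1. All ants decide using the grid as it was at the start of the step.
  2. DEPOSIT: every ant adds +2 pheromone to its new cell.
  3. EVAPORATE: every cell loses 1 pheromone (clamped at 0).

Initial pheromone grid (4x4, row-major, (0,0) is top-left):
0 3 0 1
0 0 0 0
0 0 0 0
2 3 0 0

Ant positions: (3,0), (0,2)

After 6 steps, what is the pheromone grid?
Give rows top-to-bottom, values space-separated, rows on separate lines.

After step 1: ants at (3,1),(0,1)
  0 4 0 0
  0 0 0 0
  0 0 0 0
  1 4 0 0
After step 2: ants at (3,0),(0,2)
  0 3 1 0
  0 0 0 0
  0 0 0 0
  2 3 0 0
After step 3: ants at (3,1),(0,1)
  0 4 0 0
  0 0 0 0
  0 0 0 0
  1 4 0 0
After step 4: ants at (3,0),(0,2)
  0 3 1 0
  0 0 0 0
  0 0 0 0
  2 3 0 0
After step 5: ants at (3,1),(0,1)
  0 4 0 0
  0 0 0 0
  0 0 0 0
  1 4 0 0
After step 6: ants at (3,0),(0,2)
  0 3 1 0
  0 0 0 0
  0 0 0 0
  2 3 0 0

0 3 1 0
0 0 0 0
0 0 0 0
2 3 0 0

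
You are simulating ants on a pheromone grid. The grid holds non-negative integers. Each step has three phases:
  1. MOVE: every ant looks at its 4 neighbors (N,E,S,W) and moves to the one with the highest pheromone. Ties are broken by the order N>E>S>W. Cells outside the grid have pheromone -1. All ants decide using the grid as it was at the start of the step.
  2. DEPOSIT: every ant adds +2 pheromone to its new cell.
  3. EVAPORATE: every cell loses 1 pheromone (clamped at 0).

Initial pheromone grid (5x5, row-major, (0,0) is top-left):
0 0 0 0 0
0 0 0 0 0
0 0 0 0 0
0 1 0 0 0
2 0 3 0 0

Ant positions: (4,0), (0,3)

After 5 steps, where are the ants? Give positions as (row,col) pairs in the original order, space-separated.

Step 1: ant0:(4,0)->N->(3,0) | ant1:(0,3)->E->(0,4)
  grid max=2 at (4,2)
Step 2: ant0:(3,0)->S->(4,0) | ant1:(0,4)->S->(1,4)
  grid max=2 at (4,0)
Step 3: ant0:(4,0)->N->(3,0) | ant1:(1,4)->N->(0,4)
  grid max=1 at (0,4)
Step 4: ant0:(3,0)->S->(4,0) | ant1:(0,4)->S->(1,4)
  grid max=2 at (4,0)
Step 5: ant0:(4,0)->N->(3,0) | ant1:(1,4)->N->(0,4)
  grid max=1 at (0,4)

(3,0) (0,4)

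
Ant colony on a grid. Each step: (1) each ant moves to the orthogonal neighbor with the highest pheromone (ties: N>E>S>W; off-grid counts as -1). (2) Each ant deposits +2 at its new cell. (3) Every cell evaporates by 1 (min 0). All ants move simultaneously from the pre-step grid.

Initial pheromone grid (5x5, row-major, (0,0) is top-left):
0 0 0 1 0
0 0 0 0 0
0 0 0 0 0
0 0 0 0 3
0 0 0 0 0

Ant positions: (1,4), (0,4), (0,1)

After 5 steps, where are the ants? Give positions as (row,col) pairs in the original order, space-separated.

Step 1: ant0:(1,4)->N->(0,4) | ant1:(0,4)->W->(0,3) | ant2:(0,1)->E->(0,2)
  grid max=2 at (0,3)
Step 2: ant0:(0,4)->W->(0,3) | ant1:(0,3)->E->(0,4) | ant2:(0,2)->E->(0,3)
  grid max=5 at (0,3)
Step 3: ant0:(0,3)->E->(0,4) | ant1:(0,4)->W->(0,3) | ant2:(0,3)->E->(0,4)
  grid max=6 at (0,3)
Step 4: ant0:(0,4)->W->(0,3) | ant1:(0,3)->E->(0,4) | ant2:(0,4)->W->(0,3)
  grid max=9 at (0,3)
Step 5: ant0:(0,3)->E->(0,4) | ant1:(0,4)->W->(0,3) | ant2:(0,3)->E->(0,4)
  grid max=10 at (0,3)

(0,4) (0,3) (0,4)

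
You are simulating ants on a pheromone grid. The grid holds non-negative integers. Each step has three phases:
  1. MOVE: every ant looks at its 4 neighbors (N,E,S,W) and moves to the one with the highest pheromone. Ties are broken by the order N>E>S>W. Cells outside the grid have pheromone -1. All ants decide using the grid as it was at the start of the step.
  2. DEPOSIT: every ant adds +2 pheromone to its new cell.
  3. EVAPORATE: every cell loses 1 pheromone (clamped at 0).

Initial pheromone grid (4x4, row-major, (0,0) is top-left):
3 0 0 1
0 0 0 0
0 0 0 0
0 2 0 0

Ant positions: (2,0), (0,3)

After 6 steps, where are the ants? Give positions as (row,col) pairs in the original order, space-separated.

Step 1: ant0:(2,0)->N->(1,0) | ant1:(0,3)->S->(1,3)
  grid max=2 at (0,0)
Step 2: ant0:(1,0)->N->(0,0) | ant1:(1,3)->N->(0,3)
  grid max=3 at (0,0)
Step 3: ant0:(0,0)->E->(0,1) | ant1:(0,3)->S->(1,3)
  grid max=2 at (0,0)
Step 4: ant0:(0,1)->W->(0,0) | ant1:(1,3)->N->(0,3)
  grid max=3 at (0,0)
Step 5: ant0:(0,0)->E->(0,1) | ant1:(0,3)->S->(1,3)
  grid max=2 at (0,0)
Step 6: ant0:(0,1)->W->(0,0) | ant1:(1,3)->N->(0,3)
  grid max=3 at (0,0)

(0,0) (0,3)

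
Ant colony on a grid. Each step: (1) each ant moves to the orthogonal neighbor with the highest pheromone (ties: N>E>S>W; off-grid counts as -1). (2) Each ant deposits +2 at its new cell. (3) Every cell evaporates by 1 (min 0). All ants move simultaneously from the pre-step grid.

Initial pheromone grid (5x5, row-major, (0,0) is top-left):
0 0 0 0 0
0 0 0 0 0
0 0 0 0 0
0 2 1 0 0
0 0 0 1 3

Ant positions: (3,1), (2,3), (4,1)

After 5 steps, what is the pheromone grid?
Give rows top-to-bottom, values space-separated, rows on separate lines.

After step 1: ants at (3,2),(1,3),(3,1)
  0 0 0 0 0
  0 0 0 1 0
  0 0 0 0 0
  0 3 2 0 0
  0 0 0 0 2
After step 2: ants at (3,1),(0,3),(3,2)
  0 0 0 1 0
  0 0 0 0 0
  0 0 0 0 0
  0 4 3 0 0
  0 0 0 0 1
After step 3: ants at (3,2),(0,4),(3,1)
  0 0 0 0 1
  0 0 0 0 0
  0 0 0 0 0
  0 5 4 0 0
  0 0 0 0 0
After step 4: ants at (3,1),(1,4),(3,2)
  0 0 0 0 0
  0 0 0 0 1
  0 0 0 0 0
  0 6 5 0 0
  0 0 0 0 0
After step 5: ants at (3,2),(0,4),(3,1)
  0 0 0 0 1
  0 0 0 0 0
  0 0 0 0 0
  0 7 6 0 0
  0 0 0 0 0

0 0 0 0 1
0 0 0 0 0
0 0 0 0 0
0 7 6 0 0
0 0 0 0 0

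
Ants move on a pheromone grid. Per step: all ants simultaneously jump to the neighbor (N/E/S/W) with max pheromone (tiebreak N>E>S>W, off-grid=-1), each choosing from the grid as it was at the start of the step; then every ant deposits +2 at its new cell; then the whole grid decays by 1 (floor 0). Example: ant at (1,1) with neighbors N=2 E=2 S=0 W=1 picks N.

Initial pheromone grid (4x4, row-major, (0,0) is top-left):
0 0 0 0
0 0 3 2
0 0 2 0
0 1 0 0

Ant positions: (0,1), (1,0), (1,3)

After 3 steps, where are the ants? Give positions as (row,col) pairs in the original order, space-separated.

Step 1: ant0:(0,1)->E->(0,2) | ant1:(1,0)->N->(0,0) | ant2:(1,3)->W->(1,2)
  grid max=4 at (1,2)
Step 2: ant0:(0,2)->S->(1,2) | ant1:(0,0)->E->(0,1) | ant2:(1,2)->N->(0,2)
  grid max=5 at (1,2)
Step 3: ant0:(1,2)->N->(0,2) | ant1:(0,1)->E->(0,2) | ant2:(0,2)->S->(1,2)
  grid max=6 at (1,2)

(0,2) (0,2) (1,2)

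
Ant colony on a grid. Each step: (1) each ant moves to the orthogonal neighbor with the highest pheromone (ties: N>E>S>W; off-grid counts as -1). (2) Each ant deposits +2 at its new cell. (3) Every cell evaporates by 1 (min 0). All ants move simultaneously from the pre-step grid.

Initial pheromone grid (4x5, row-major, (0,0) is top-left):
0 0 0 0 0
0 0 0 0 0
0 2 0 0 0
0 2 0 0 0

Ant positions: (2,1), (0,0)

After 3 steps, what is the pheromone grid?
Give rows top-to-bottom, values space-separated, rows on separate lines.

After step 1: ants at (3,1),(0,1)
  0 1 0 0 0
  0 0 0 0 0
  0 1 0 0 0
  0 3 0 0 0
After step 2: ants at (2,1),(0,2)
  0 0 1 0 0
  0 0 0 0 0
  0 2 0 0 0
  0 2 0 0 0
After step 3: ants at (3,1),(0,3)
  0 0 0 1 0
  0 0 0 0 0
  0 1 0 0 0
  0 3 0 0 0

0 0 0 1 0
0 0 0 0 0
0 1 0 0 0
0 3 0 0 0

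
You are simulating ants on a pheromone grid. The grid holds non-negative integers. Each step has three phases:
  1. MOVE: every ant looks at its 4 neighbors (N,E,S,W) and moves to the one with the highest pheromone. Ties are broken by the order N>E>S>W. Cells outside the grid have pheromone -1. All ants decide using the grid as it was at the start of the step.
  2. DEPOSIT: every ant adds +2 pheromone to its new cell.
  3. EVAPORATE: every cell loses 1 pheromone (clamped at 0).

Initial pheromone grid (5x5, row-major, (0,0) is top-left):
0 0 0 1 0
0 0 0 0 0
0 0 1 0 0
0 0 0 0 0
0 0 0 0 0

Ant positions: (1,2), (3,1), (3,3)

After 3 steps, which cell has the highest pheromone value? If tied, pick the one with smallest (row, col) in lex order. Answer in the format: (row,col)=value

Step 1: ant0:(1,2)->S->(2,2) | ant1:(3,1)->N->(2,1) | ant2:(3,3)->N->(2,3)
  grid max=2 at (2,2)
Step 2: ant0:(2,2)->E->(2,3) | ant1:(2,1)->E->(2,2) | ant2:(2,3)->W->(2,2)
  grid max=5 at (2,2)
Step 3: ant0:(2,3)->W->(2,2) | ant1:(2,2)->E->(2,3) | ant2:(2,2)->E->(2,3)
  grid max=6 at (2,2)
Final grid:
  0 0 0 0 0
  0 0 0 0 0
  0 0 6 5 0
  0 0 0 0 0
  0 0 0 0 0
Max pheromone 6 at (2,2)

Answer: (2,2)=6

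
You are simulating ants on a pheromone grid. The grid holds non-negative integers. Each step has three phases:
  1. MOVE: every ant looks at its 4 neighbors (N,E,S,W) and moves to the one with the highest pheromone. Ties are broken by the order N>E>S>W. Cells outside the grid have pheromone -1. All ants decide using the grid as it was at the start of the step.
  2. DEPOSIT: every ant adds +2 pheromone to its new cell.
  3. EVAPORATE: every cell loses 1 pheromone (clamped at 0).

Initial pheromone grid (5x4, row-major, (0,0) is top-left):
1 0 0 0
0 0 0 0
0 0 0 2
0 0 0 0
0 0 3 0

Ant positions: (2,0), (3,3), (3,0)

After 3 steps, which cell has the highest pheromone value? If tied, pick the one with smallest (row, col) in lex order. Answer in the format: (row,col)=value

Step 1: ant0:(2,0)->N->(1,0) | ant1:(3,3)->N->(2,3) | ant2:(3,0)->N->(2,0)
  grid max=3 at (2,3)
Step 2: ant0:(1,0)->S->(2,0) | ant1:(2,3)->N->(1,3) | ant2:(2,0)->N->(1,0)
  grid max=2 at (1,0)
Step 3: ant0:(2,0)->N->(1,0) | ant1:(1,3)->S->(2,3) | ant2:(1,0)->S->(2,0)
  grid max=3 at (1,0)
Final grid:
  0 0 0 0
  3 0 0 0
  3 0 0 3
  0 0 0 0
  0 0 0 0
Max pheromone 3 at (1,0)

Answer: (1,0)=3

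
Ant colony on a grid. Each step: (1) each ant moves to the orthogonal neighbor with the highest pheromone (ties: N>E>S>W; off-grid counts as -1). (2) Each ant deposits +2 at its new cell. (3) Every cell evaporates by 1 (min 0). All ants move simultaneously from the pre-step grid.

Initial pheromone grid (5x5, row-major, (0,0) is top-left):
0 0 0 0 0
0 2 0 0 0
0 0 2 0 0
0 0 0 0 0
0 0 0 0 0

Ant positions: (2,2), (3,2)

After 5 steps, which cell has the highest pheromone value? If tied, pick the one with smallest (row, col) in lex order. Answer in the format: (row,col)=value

Answer: (2,2)=7

Derivation:
Step 1: ant0:(2,2)->N->(1,2) | ant1:(3,2)->N->(2,2)
  grid max=3 at (2,2)
Step 2: ant0:(1,2)->S->(2,2) | ant1:(2,2)->N->(1,2)
  grid max=4 at (2,2)
Step 3: ant0:(2,2)->N->(1,2) | ant1:(1,2)->S->(2,2)
  grid max=5 at (2,2)
Step 4: ant0:(1,2)->S->(2,2) | ant1:(2,2)->N->(1,2)
  grid max=6 at (2,2)
Step 5: ant0:(2,2)->N->(1,2) | ant1:(1,2)->S->(2,2)
  grid max=7 at (2,2)
Final grid:
  0 0 0 0 0
  0 0 5 0 0
  0 0 7 0 0
  0 0 0 0 0
  0 0 0 0 0
Max pheromone 7 at (2,2)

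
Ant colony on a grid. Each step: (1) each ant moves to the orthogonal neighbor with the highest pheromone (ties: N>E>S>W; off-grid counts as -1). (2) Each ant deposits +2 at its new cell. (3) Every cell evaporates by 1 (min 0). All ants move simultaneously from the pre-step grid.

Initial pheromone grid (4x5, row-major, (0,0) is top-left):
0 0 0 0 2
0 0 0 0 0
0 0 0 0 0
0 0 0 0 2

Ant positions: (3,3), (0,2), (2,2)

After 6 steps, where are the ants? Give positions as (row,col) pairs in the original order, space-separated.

Step 1: ant0:(3,3)->E->(3,4) | ant1:(0,2)->E->(0,3) | ant2:(2,2)->N->(1,2)
  grid max=3 at (3,4)
Step 2: ant0:(3,4)->N->(2,4) | ant1:(0,3)->E->(0,4) | ant2:(1,2)->N->(0,2)
  grid max=2 at (0,4)
Step 3: ant0:(2,4)->S->(3,4) | ant1:(0,4)->S->(1,4) | ant2:(0,2)->E->(0,3)
  grid max=3 at (3,4)
Step 4: ant0:(3,4)->N->(2,4) | ant1:(1,4)->N->(0,4) | ant2:(0,3)->E->(0,4)
  grid max=4 at (0,4)
Step 5: ant0:(2,4)->S->(3,4) | ant1:(0,4)->S->(1,4) | ant2:(0,4)->S->(1,4)
  grid max=3 at (0,4)
Step 6: ant0:(3,4)->N->(2,4) | ant1:(1,4)->N->(0,4) | ant2:(1,4)->N->(0,4)
  grid max=6 at (0,4)

(2,4) (0,4) (0,4)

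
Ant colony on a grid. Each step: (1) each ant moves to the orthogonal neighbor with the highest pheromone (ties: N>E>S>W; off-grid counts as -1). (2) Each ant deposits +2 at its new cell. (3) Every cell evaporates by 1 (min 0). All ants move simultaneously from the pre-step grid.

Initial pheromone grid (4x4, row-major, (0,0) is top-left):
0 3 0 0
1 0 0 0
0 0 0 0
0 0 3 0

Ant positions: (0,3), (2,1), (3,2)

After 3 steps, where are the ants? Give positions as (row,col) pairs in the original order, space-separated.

Step 1: ant0:(0,3)->S->(1,3) | ant1:(2,1)->N->(1,1) | ant2:(3,2)->N->(2,2)
  grid max=2 at (0,1)
Step 2: ant0:(1,3)->N->(0,3) | ant1:(1,1)->N->(0,1) | ant2:(2,2)->S->(3,2)
  grid max=3 at (0,1)
Step 3: ant0:(0,3)->S->(1,3) | ant1:(0,1)->E->(0,2) | ant2:(3,2)->N->(2,2)
  grid max=2 at (0,1)

(1,3) (0,2) (2,2)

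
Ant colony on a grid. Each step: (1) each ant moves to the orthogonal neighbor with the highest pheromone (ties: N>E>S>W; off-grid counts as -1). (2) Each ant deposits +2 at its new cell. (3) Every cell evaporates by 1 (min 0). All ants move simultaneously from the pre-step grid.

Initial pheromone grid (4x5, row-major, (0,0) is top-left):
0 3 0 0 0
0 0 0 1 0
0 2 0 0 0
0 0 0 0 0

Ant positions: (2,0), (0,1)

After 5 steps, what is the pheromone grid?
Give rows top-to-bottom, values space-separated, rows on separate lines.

After step 1: ants at (2,1),(0,2)
  0 2 1 0 0
  0 0 0 0 0
  0 3 0 0 0
  0 0 0 0 0
After step 2: ants at (1,1),(0,1)
  0 3 0 0 0
  0 1 0 0 0
  0 2 0 0 0
  0 0 0 0 0
After step 3: ants at (0,1),(1,1)
  0 4 0 0 0
  0 2 0 0 0
  0 1 0 0 0
  0 0 0 0 0
After step 4: ants at (1,1),(0,1)
  0 5 0 0 0
  0 3 0 0 0
  0 0 0 0 0
  0 0 0 0 0
After step 5: ants at (0,1),(1,1)
  0 6 0 0 0
  0 4 0 0 0
  0 0 0 0 0
  0 0 0 0 0

0 6 0 0 0
0 4 0 0 0
0 0 0 0 0
0 0 0 0 0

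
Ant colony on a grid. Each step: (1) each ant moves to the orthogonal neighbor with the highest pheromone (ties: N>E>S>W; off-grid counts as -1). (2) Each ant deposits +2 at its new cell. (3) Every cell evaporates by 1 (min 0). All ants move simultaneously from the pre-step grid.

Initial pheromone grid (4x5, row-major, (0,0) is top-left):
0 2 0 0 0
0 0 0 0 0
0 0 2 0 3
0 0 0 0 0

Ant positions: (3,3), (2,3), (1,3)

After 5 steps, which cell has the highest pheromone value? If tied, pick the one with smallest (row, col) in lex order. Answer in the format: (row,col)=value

Step 1: ant0:(3,3)->N->(2,3) | ant1:(2,3)->E->(2,4) | ant2:(1,3)->N->(0,3)
  grid max=4 at (2,4)
Step 2: ant0:(2,3)->E->(2,4) | ant1:(2,4)->W->(2,3) | ant2:(0,3)->E->(0,4)
  grid max=5 at (2,4)
Step 3: ant0:(2,4)->W->(2,3) | ant1:(2,3)->E->(2,4) | ant2:(0,4)->S->(1,4)
  grid max=6 at (2,4)
Step 4: ant0:(2,3)->E->(2,4) | ant1:(2,4)->W->(2,3) | ant2:(1,4)->S->(2,4)
  grid max=9 at (2,4)
Step 5: ant0:(2,4)->W->(2,3) | ant1:(2,3)->E->(2,4) | ant2:(2,4)->W->(2,3)
  grid max=10 at (2,4)
Final grid:
  0 0 0 0 0
  0 0 0 0 0
  0 0 0 7 10
  0 0 0 0 0
Max pheromone 10 at (2,4)

Answer: (2,4)=10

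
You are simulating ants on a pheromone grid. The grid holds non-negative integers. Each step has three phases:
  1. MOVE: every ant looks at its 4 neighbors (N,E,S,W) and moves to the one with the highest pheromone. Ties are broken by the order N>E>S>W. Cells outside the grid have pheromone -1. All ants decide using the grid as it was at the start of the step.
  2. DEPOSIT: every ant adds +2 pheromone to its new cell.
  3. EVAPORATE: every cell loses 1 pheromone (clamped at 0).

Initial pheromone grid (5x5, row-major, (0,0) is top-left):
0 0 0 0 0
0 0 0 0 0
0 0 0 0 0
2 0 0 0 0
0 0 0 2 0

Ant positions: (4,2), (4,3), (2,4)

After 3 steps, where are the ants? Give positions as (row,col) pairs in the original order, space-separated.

Step 1: ant0:(4,2)->E->(4,3) | ant1:(4,3)->N->(3,3) | ant2:(2,4)->N->(1,4)
  grid max=3 at (4,3)
Step 2: ant0:(4,3)->N->(3,3) | ant1:(3,3)->S->(4,3) | ant2:(1,4)->N->(0,4)
  grid max=4 at (4,3)
Step 3: ant0:(3,3)->S->(4,3) | ant1:(4,3)->N->(3,3) | ant2:(0,4)->S->(1,4)
  grid max=5 at (4,3)

(4,3) (3,3) (1,4)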